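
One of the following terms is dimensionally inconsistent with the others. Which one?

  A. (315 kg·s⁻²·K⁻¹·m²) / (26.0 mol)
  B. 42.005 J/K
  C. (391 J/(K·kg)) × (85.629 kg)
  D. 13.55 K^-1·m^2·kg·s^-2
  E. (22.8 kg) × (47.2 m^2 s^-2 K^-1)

In SI base units:
  A. [kg·m²·s⁻²·K⁻¹] / [mol] = kg·m²·s⁻²·K⁻¹·mol⁻¹
  B. J·K⁻¹ = N·m·K⁻¹ = kg·m²·s⁻²·K⁻¹
  C. [m²·s⁻²·K⁻¹] · [kg] = kg·m²·s⁻²·K⁻¹
  D. kg·m²·s⁻²·K⁻¹
  E. [kg] · [m²·s⁻²·K⁻¹] = kg·m²·s⁻²·K⁻¹
All reduce to kg·m²·s⁻²·K⁻¹ except A., which is kg·m²·s⁻²·K⁻¹·mol⁻¹.

A.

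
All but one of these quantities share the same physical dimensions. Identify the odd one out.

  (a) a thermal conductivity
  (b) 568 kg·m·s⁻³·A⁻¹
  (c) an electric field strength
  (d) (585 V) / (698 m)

Dimensions:
  (a) [thermal conductivity] = kg·m·s⁻³·K⁻¹
  (b) kg·m·s⁻³·A⁻¹
  (c) [electric field strength] = kg·m·s⁻³·A⁻¹
  (d) [kg·m²·s⁻³·A⁻¹] / [m] = kg·m·s⁻³·A⁻¹
All reduce to kg·m·s⁻³·A⁻¹ except (a), which is kg·m·s⁻³·K⁻¹.

(a)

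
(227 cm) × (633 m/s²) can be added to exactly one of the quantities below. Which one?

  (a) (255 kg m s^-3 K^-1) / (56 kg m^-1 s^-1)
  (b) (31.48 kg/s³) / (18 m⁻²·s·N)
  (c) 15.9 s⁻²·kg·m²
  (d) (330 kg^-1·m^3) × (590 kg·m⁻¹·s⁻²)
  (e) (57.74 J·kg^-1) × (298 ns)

Reference: [m] · [m·s⁻²] = m²·s⁻².
Each option:
  (a) [kg·m·s⁻³·K⁻¹] / [kg·m⁻¹·s⁻¹] = m²·s⁻²·K⁻¹
  (b) [kg·s⁻³] / [kg·m⁻¹·s⁻¹] = m·s⁻²
  (c) kg·m²·s⁻²
  (d) [kg⁻¹·m³] · [kg·m⁻¹·s⁻²] = m²·s⁻²  ← same
  (e) [m²·s⁻²] · [s] = m²·s⁻¹
Only (d) matches m²·s⁻².

(d)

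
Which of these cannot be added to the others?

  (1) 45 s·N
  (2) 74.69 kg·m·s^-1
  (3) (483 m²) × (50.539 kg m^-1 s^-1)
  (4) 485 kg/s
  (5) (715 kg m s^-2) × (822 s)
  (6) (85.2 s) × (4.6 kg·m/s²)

(4)

In SI base units:
  (1) N·s = kg·m·s⁻²·s = kg·m·s⁻¹
  (2) kg·m·s⁻¹
  (3) [m²] · [kg·m⁻¹·s⁻¹] = kg·m·s⁻¹
  (4) kg·s⁻¹
  (5) [kg·m·s⁻²] · [s] = kg·m·s⁻¹
  (6) [s] · [kg·m·s⁻²] = kg·m·s⁻¹
All reduce to kg·m·s⁻¹ except (4), which is kg·s⁻¹.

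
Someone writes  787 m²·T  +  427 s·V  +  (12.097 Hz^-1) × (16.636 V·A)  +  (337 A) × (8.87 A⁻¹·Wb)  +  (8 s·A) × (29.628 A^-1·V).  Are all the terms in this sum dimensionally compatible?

No

Work out the base dimensions of each:
  787 m²·T:  T·m² = Wb·m⁻²·m² = kg·m²·s⁻²·A⁻¹
  427 s·V:  V·s = J·C⁻¹·s = kg·m²·s⁻²·A⁻¹
  (12.097 Hz^-1) × (16.636 V·A):  [s] · [kg·m²·s⁻³] = kg·m²·s⁻²
  (337 A) × (8.87 A⁻¹·Wb):  [A] · [kg·m²·s⁻²·A⁻²] = kg·m²·s⁻²·A⁻¹
  (8 s·A) × (29.628 A^-1·V):  [s·A] · [kg·m²·s⁻³·A⁻²] = kg·m²·s⁻²·A⁻¹
The terms do not share a single dimension (kg·m²·s⁻² vs kg·m²·s⁻²·A⁻¹).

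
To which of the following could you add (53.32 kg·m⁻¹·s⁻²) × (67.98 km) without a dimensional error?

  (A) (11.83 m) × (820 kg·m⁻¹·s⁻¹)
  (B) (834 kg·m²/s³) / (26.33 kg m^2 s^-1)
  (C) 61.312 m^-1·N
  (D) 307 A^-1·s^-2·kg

Reference: [kg·m⁻¹·s⁻²] · [m] = kg·s⁻².
Each option:
  (A) [m] · [kg·m⁻¹·s⁻¹] = kg·s⁻¹
  (B) [kg·m²·s⁻³] / [kg·m²·s⁻¹] = s⁻²
  (C) N·m⁻¹ = kg·m·s⁻²·m⁻¹ = kg·s⁻²  ← same
  (D) kg·s⁻²·A⁻¹
Only (C) matches kg·s⁻².

(C)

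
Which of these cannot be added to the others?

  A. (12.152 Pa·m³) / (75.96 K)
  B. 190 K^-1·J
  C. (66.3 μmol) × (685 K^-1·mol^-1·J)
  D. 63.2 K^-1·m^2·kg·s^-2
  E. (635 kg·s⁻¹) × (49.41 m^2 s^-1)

Expand each in SI base units:
  A. [kg·m²·s⁻²] / [K] = kg·m²·s⁻²·K⁻¹
  B. J·K⁻¹ = N·m·K⁻¹ = kg·m²·s⁻²·K⁻¹
  C. [mol] · [kg·m²·s⁻²·K⁻¹·mol⁻¹] = kg·m²·s⁻²·K⁻¹
  D. kg·m²·s⁻²·K⁻¹
  E. [kg·s⁻¹] · [m²·s⁻¹] = kg·m²·s⁻²
All reduce to kg·m²·s⁻²·K⁻¹ except E., which is kg·m²·s⁻².

E.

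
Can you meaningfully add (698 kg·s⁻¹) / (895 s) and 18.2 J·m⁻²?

Yes

Dimensions:
  (698 kg·s⁻¹) / (895 s):  [kg·s⁻¹] / [s] = kg·s⁻²
  18.2 J·m⁻²:  J·m⁻² = N·m·m⁻² = kg·s⁻²
Both are kg·s⁻², so they have the same dimensions and can be added.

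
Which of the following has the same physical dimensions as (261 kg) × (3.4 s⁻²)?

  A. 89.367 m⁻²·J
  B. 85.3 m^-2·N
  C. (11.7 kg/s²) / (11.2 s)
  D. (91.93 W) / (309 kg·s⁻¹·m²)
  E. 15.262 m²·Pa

A.

Reference: [kg] · [s⁻²] = kg·s⁻².
Each option:
  A. J·m⁻² = N·m·m⁻² = kg·s⁻²  ← same
  B. N·m⁻² = kg·m·s⁻²·m⁻² = kg·m⁻¹·s⁻²
  C. [kg·s⁻²] / [s] = kg·s⁻³
  D. [kg·m²·s⁻³] / [kg·m²·s⁻¹] = s⁻²
  E. Pa·m² = N·m⁻²·m² = kg·m·s⁻²
Only A. matches kg·s⁻².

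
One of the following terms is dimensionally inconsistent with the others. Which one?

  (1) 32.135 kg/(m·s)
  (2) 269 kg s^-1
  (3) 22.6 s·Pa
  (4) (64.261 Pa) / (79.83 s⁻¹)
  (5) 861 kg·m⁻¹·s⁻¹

In SI base units:
  (1) kg·m⁻¹·s⁻¹
  (2) kg·s⁻¹
  (3) Pa·s = N·m⁻²·s = kg·m⁻¹·s⁻¹
  (4) [kg·m⁻¹·s⁻²] / [s⁻¹] = kg·m⁻¹·s⁻¹
  (5) kg·m⁻¹·s⁻¹
All reduce to kg·m⁻¹·s⁻¹ except (2), which is kg·s⁻¹.

(2)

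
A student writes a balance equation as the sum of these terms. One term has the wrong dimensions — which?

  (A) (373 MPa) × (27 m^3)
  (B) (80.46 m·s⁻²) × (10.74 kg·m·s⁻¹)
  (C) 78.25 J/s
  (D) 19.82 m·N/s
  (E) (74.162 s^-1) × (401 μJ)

(A)

In SI base units:
  (A) [kg·m⁻¹·s⁻²] · [m³] = kg·m²·s⁻²
  (B) [m·s⁻²] · [kg·m·s⁻¹] = kg·m²·s⁻³
  (C) J·s⁻¹ = N·m·s⁻¹ = kg·m²·s⁻³
  (D) N·m·s⁻¹ = kg·m·s⁻²·m·s⁻¹ = kg·m²·s⁻³
  (E) [s⁻¹] · [kg·m²·s⁻²] = kg·m²·s⁻³
All reduce to kg·m²·s⁻³ except (A), which is kg·m²·s⁻².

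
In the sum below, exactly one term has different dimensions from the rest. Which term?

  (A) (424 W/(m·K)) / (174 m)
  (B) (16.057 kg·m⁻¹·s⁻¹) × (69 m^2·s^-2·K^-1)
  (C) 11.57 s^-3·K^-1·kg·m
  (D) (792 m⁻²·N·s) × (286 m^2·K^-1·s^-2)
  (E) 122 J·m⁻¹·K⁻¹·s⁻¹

Expand each in SI base units:
  (A) [kg·m·s⁻³·K⁻¹] / [m] = kg·s⁻³·K⁻¹
  (B) [kg·m⁻¹·s⁻¹] · [m²·s⁻²·K⁻¹] = kg·m·s⁻³·K⁻¹
  (C) kg·m·s⁻³·K⁻¹
  (D) [kg·m⁻¹·s⁻¹] · [m²·s⁻²·K⁻¹] = kg·m·s⁻³·K⁻¹
  (E) J·s⁻¹·m⁻¹·K⁻¹ = N·m·s⁻¹·m⁻¹·K⁻¹ = kg·m·s⁻³·K⁻¹
All reduce to kg·m·s⁻³·K⁻¹ except (A), which is kg·s⁻³·K⁻¹.

(A)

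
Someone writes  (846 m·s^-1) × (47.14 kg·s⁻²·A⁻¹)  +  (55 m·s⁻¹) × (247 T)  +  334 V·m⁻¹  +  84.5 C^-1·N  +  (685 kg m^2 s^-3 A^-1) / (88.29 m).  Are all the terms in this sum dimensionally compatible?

Dimensions:
  (846 m·s^-1) × (47.14 kg·s⁻²·A⁻¹):  [m·s⁻¹] · [kg·s⁻²·A⁻¹] = kg·m·s⁻³·A⁻¹
  (55 m·s⁻¹) × (247 T):  [m·s⁻¹] · [kg·s⁻²·A⁻¹] = kg·m·s⁻³·A⁻¹
  334 V·m⁻¹:  V·m⁻¹ = J·C⁻¹·m⁻¹ = kg·m·s⁻³·A⁻¹
  84.5 C^-1·N:  N·C⁻¹ = kg·m·s⁻²·(s·A)⁻¹ = kg·m·s⁻³·A⁻¹
  (685 kg m^2 s^-3 A^-1) / (88.29 m):  [kg·m²·s⁻³·A⁻¹] / [m] = kg·m·s⁻³·A⁻¹
Every term reduces to kg·m·s⁻³·A⁻¹.

Yes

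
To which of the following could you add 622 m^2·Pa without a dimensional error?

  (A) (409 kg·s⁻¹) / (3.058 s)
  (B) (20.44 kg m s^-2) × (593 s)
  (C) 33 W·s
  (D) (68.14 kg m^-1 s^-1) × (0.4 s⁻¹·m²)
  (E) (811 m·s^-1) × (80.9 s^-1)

Reference: Pa·m² = N·m⁻²·m² = kg·m·s⁻².
Each option:
  (A) [kg·s⁻¹] / [s] = kg·s⁻²
  (B) [kg·m·s⁻²] · [s] = kg·m·s⁻¹
  (C) W·s = J·s⁻¹·s = kg·m²·s⁻²
  (D) [kg·m⁻¹·s⁻¹] · [m²·s⁻¹] = kg·m·s⁻²  ← same
  (E) [m·s⁻¹] · [s⁻¹] = m·s⁻²
Only (D) matches kg·m·s⁻².

(D)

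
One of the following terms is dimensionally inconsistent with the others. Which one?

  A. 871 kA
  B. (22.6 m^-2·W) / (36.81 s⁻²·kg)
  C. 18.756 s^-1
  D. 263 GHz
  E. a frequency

Reduce each to base SI dimensions:
  A. A
  B. [kg·s⁻³] / [kg·s⁻²] = s⁻¹
  C. s⁻¹
  D. Hz = s⁻¹
  E. [frequency] = s⁻¹
All reduce to s⁻¹ except A., which is A.

A.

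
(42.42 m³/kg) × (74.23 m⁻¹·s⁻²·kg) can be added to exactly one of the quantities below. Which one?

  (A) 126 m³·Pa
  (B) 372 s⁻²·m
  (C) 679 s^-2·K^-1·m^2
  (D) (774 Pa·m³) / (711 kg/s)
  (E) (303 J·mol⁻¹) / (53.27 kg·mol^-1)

Reference: [kg⁻¹·m³] · [kg·m⁻¹·s⁻²] = m²·s⁻².
Each option:
  (A) Pa·m³ = N·m⁻²·m³ = kg·m²·s⁻²
  (B) m·s⁻²
  (C) m²·s⁻²·K⁻¹
  (D) [kg·m²·s⁻²] / [kg·s⁻¹] = m²·s⁻¹
  (E) [kg·m²·s⁻²·mol⁻¹] / [kg·mol⁻¹] = m²·s⁻²  ← same
Only (E) matches m²·s⁻².

(E)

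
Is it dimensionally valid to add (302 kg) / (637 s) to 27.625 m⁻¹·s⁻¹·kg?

No

Reduce each to base SI dimensions:
  (302 kg) / (637 s):  [kg] / [s] = kg·s⁻¹
  27.625 m⁻¹·s⁻¹·kg:  kg·m⁻¹·s⁻¹
kg·s⁻¹ ≠ kg·m⁻¹·s⁻¹, so they cannot be added.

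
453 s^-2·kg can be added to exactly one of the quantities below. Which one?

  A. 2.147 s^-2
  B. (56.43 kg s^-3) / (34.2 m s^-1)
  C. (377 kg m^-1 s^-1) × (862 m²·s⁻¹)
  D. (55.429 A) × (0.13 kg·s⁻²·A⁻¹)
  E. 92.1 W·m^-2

D.

Reference: kg·s⁻².
Each option:
  A. s⁻²
  B. [kg·s⁻³] / [m·s⁻¹] = kg·m⁻¹·s⁻²
  C. [kg·m⁻¹·s⁻¹] · [m²·s⁻¹] = kg·m·s⁻²
  D. [A] · [kg·s⁻²·A⁻¹] = kg·s⁻²  ← same
  E. W·m⁻² = J·s⁻¹·m⁻² = kg·s⁻³
Only D. matches kg·s⁻².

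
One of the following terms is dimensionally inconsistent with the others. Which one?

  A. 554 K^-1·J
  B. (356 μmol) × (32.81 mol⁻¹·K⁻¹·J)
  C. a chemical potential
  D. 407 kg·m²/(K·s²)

Expand each in SI base units:
  A. J·K⁻¹ = N·m·K⁻¹ = kg·m²·s⁻²·K⁻¹
  B. [mol] · [kg·m²·s⁻²·K⁻¹·mol⁻¹] = kg·m²·s⁻²·K⁻¹
  C. [chemical potential] = kg·m²·s⁻²·mol⁻¹
  D. kg·m²·s⁻²·K⁻¹
All reduce to kg·m²·s⁻²·K⁻¹ except C., which is kg·m²·s⁻²·mol⁻¹.

C.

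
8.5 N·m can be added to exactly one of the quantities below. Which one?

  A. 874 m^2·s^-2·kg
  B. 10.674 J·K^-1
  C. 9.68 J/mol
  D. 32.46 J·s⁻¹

Reference: N·m = kg·m·s⁻²·m = kg·m²·s⁻².
Each option:
  A. kg·m²·s⁻²  ← same
  B. J·K⁻¹ = N·m·K⁻¹ = kg·m²·s⁻²·K⁻¹
  C. J·mol⁻¹ = N·m·mol⁻¹ = kg·m²·s⁻²·mol⁻¹
  D. J·s⁻¹ = N·m·s⁻¹ = kg·m²·s⁻³
Only A. matches kg·m²·s⁻².

A.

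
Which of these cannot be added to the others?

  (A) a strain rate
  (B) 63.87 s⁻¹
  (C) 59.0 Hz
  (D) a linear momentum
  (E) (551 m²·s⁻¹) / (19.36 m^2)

Expand each in SI base units:
  (A) [strain rate] = s⁻¹
  (B) s⁻¹
  (C) Hz = s⁻¹
  (D) [linear momentum] = kg·m·s⁻¹
  (E) [m²·s⁻¹] / [m²] = s⁻¹
All reduce to s⁻¹ except (D), which is kg·m·s⁻¹.

(D)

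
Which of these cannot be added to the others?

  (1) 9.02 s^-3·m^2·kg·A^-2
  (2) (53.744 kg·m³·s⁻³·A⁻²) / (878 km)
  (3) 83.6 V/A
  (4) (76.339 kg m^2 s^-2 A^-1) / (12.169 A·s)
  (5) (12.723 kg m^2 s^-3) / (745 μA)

Expand each in SI base units:
  (1) kg·m²·s⁻³·A⁻²
  (2) [kg·m³·s⁻³·A⁻²] / [m] = kg·m²·s⁻³·A⁻²
  (3) V·A⁻¹ = J·C⁻¹·A⁻¹ = kg·m²·s⁻³·A⁻²
  (4) [kg·m²·s⁻²·A⁻¹] / [s·A] = kg·m²·s⁻³·A⁻²
  (5) [kg·m²·s⁻³] / [A] = kg·m²·s⁻³·A⁻¹
All reduce to kg·m²·s⁻³·A⁻² except (5), which is kg·m²·s⁻³·A⁻¹.

(5)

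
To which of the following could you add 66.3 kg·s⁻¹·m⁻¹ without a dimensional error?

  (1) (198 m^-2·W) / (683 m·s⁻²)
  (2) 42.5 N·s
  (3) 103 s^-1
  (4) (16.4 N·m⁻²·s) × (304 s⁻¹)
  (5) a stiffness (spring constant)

Reference: kg·m⁻¹·s⁻¹.
Each option:
  (1) [kg·s⁻³] / [m·s⁻²] = kg·m⁻¹·s⁻¹  ← same
  (2) N·s = kg·m·s⁻²·s = kg·m·s⁻¹
  (3) s⁻¹
  (4) [kg·m⁻¹·s⁻¹] · [s⁻¹] = kg·m⁻¹·s⁻²
  (5) [stiffness (spring constant)] = kg·s⁻²
Only (1) matches kg·m⁻¹·s⁻¹.

(1)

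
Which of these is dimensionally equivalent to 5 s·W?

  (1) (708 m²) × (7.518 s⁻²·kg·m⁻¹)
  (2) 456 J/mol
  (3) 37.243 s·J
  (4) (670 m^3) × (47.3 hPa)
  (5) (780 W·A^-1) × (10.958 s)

(4)

Reference: W·s = J·s⁻¹·s = kg·m²·s⁻².
Each option:
  (1) [m²] · [kg·m⁻¹·s⁻²] = kg·m·s⁻²
  (2) J·mol⁻¹ = N·m·mol⁻¹ = kg·m²·s⁻²·mol⁻¹
  (3) J·s = N·m·s = kg·m²·s⁻¹
  (4) [m³] · [kg·m⁻¹·s⁻²] = kg·m²·s⁻²  ← same
  (5) [kg·m²·s⁻³·A⁻¹] · [s] = kg·m²·s⁻²·A⁻¹
Only (4) matches kg·m²·s⁻².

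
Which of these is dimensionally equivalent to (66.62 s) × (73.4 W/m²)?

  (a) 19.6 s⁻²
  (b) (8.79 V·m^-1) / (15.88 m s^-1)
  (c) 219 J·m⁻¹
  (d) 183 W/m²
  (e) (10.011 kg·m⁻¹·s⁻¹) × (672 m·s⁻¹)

Reference: [s] · [kg·s⁻³] = kg·s⁻².
Each option:
  (a) s⁻²
  (b) [kg·m·s⁻³·A⁻¹] / [m·s⁻¹] = kg·s⁻²·A⁻¹
  (c) J·m⁻¹ = N·m·m⁻¹ = kg·m·s⁻²
  (d) W·m⁻² = J·s⁻¹·m⁻² = kg·s⁻³
  (e) [kg·m⁻¹·s⁻¹] · [m·s⁻¹] = kg·s⁻²  ← same
Only (e) matches kg·s⁻².

(e)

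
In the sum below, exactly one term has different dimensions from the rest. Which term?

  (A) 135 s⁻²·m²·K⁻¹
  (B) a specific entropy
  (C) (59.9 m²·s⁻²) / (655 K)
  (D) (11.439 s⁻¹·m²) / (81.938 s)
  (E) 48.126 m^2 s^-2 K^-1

(D)

Reduce each to base SI dimensions:
  (A) m²·s⁻²·K⁻¹
  (B) [specific entropy] = m²·s⁻²·K⁻¹
  (C) [m²·s⁻²] / [K] = m²·s⁻²·K⁻¹
  (D) [m²·s⁻¹] / [s] = m²·s⁻²
  (E) m²·s⁻²·K⁻¹
All reduce to m²·s⁻²·K⁻¹ except (D), which is m²·s⁻².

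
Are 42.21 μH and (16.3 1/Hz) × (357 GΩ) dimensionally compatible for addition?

Yes

In SI base units:
  42.21 μH:  H = V·s·A⁻¹ = kg·m²·s⁻²·A⁻²
  (16.3 1/Hz) × (357 GΩ):  [s] · [kg·m²·s⁻³·A⁻²] = kg·m²·s⁻²·A⁻²
Both are kg·m²·s⁻²·A⁻², so they have the same dimensions and can be added.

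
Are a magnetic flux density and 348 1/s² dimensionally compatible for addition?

No

In SI base units:
  a magnetic flux density:  [magnetic flux density] = kg·s⁻²·A⁻¹
  348 1/s²:  s⁻²
kg·s⁻²·A⁻¹ ≠ s⁻², so they cannot be added.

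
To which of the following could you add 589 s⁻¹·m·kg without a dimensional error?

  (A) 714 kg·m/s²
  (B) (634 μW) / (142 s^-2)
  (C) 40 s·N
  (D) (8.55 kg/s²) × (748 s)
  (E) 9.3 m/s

Reference: kg·m·s⁻¹.
Each option:
  (A) kg·m·s⁻²
  (B) [kg·m²·s⁻³] / [s⁻²] = kg·m²·s⁻¹
  (C) N·s = kg·m·s⁻²·s = kg·m·s⁻¹  ← same
  (D) [kg·s⁻²] · [s] = kg·s⁻¹
  (E) m·s⁻¹
Only (C) matches kg·m·s⁻¹.

(C)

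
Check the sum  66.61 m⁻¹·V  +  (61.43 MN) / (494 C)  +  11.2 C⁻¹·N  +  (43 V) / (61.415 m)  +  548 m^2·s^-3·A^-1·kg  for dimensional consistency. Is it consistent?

No

Reduce each to base SI dimensions:
  66.61 m⁻¹·V:  V·m⁻¹ = J·C⁻¹·m⁻¹ = kg·m·s⁻³·A⁻¹
  (61.43 MN) / (494 C):  [kg·m·s⁻²] / [s·A] = kg·m·s⁻³·A⁻¹
  11.2 C⁻¹·N:  N·C⁻¹ = kg·m·s⁻²·(s·A)⁻¹ = kg·m·s⁻³·A⁻¹
  (43 V) / (61.415 m):  [kg·m²·s⁻³·A⁻¹] / [m] = kg·m·s⁻³·A⁻¹
  548 m^2·s^-3·A^-1·kg:  kg·m²·s⁻³·A⁻¹
The terms do not share a single dimension (kg·m²·s⁻³·A⁻¹ vs kg·m·s⁻³·A⁻¹).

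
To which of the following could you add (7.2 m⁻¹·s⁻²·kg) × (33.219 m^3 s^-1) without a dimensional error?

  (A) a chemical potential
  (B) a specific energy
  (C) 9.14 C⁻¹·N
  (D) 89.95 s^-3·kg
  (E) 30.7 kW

Reference: [kg·m⁻¹·s⁻²] · [m³·s⁻¹] = kg·m²·s⁻³.
Each option:
  (A) [chemical potential] = kg·m²·s⁻²·mol⁻¹
  (B) [specific energy] = m²·s⁻²
  (C) N·C⁻¹ = kg·m·s⁻²·(s·A)⁻¹ = kg·m·s⁻³·A⁻¹
  (D) kg·s⁻³
  (E) W = J·s⁻¹ = kg·m²·s⁻³  ← same
Only (E) matches kg·m²·s⁻³.

(E)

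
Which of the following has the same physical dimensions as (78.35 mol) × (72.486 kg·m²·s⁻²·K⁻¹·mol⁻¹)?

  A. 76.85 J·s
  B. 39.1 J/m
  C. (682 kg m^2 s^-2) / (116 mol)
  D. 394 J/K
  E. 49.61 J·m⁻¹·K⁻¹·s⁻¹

D.

Reference: [mol] · [kg·m²·s⁻²·K⁻¹·mol⁻¹] = kg·m²·s⁻²·K⁻¹.
Each option:
  A. J·s = N·m·s = kg·m²·s⁻¹
  B. J·m⁻¹ = N·m·m⁻¹ = kg·m·s⁻²
  C. [kg·m²·s⁻²] / [mol] = kg·m²·s⁻²·mol⁻¹
  D. J·K⁻¹ = N·m·K⁻¹ = kg·m²·s⁻²·K⁻¹  ← same
  E. J·s⁻¹·m⁻¹·K⁻¹ = N·m·s⁻¹·m⁻¹·K⁻¹ = kg·m·s⁻³·K⁻¹
Only D. matches kg·m²·s⁻²·K⁻¹.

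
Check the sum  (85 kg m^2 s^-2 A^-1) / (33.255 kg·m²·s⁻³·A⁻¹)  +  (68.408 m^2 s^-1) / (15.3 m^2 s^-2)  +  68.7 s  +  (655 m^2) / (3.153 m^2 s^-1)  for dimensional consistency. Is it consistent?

Yes

In SI base units:
  (85 kg m^2 s^-2 A^-1) / (33.255 kg·m²·s⁻³·A⁻¹):  [kg·m²·s⁻²·A⁻¹] / [kg·m²·s⁻³·A⁻¹] = s
  (68.408 m^2 s^-1) / (15.3 m^2 s^-2):  [m²·s⁻¹] / [m²·s⁻²] = s
  68.7 s:  s
  (655 m^2) / (3.153 m^2 s^-1):  [m²] / [m²·s⁻¹] = s
Every term reduces to s.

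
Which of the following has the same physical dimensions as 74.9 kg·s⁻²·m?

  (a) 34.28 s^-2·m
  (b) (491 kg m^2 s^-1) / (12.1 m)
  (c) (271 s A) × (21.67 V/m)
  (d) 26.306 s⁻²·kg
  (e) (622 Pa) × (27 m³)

(c)

Reference: kg·m·s⁻².
Each option:
  (a) m·s⁻²
  (b) [kg·m²·s⁻¹] / [m] = kg·m·s⁻¹
  (c) [s·A] · [kg·m·s⁻³·A⁻¹] = kg·m·s⁻²  ← same
  (d) kg·s⁻²
  (e) [kg·m⁻¹·s⁻²] · [m³] = kg·m²·s⁻²
Only (c) matches kg·m·s⁻².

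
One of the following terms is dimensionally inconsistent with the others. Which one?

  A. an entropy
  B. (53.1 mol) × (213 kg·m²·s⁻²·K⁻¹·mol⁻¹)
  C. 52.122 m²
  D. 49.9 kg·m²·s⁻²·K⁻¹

C.

Dimensions:
  A. [entropy] = kg·m²·s⁻²·K⁻¹
  B. [mol] · [kg·m²·s⁻²·K⁻¹·mol⁻¹] = kg·m²·s⁻²·K⁻¹
  C. m²
  D. kg·m²·s⁻²·K⁻¹
All reduce to kg·m²·s⁻²·K⁻¹ except C., which is m².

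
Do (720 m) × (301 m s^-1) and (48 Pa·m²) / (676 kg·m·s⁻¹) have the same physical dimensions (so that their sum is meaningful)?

No

Reduce each to base SI dimensions:
  (720 m) × (301 m s^-1):  [m] · [m·s⁻¹] = m²·s⁻¹
  (48 Pa·m²) / (676 kg·m·s⁻¹):  [kg·m·s⁻²] / [kg·m·s⁻¹] = s⁻¹
m²·s⁻¹ ≠ s⁻¹, so they cannot be added.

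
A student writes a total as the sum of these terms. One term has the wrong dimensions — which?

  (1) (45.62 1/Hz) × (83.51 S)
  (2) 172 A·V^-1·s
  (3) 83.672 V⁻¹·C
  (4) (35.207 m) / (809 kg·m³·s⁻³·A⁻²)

Reduce each to base SI dimensions:
  (1) [s] · [kg⁻¹·m⁻²·s³·A²] = kg⁻¹·m⁻²·s⁴·A²
  (2) A·s·V⁻¹ = A·s·(J·C⁻¹)⁻¹ = kg⁻¹·m⁻²·s⁴·A²
  (3) C·V⁻¹ = s·A·(J·C⁻¹)⁻¹ = kg⁻¹·m⁻²·s⁴·A²
  (4) [m] / [kg·m³·s⁻³·A⁻²] = kg⁻¹·m⁻²·s³·A²
All reduce to kg⁻¹·m⁻²·s⁴·A² except (4), which is kg⁻¹·m⁻²·s³·A².

(4)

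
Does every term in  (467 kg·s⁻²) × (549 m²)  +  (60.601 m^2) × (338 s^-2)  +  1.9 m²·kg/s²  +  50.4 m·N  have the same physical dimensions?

No

Expand each in SI base units:
  (467 kg·s⁻²) × (549 m²):  [kg·s⁻²] · [m²] = kg·m²·s⁻²
  (60.601 m^2) × (338 s^-2):  [m²] · [s⁻²] = m²·s⁻²
  1.9 m²·kg/s²:  kg·m²·s⁻²
  50.4 m·N:  N·m = kg·m·s⁻²·m = kg·m²·s⁻²
The terms do not share a single dimension (kg·m²·s⁻² vs m²·s⁻²).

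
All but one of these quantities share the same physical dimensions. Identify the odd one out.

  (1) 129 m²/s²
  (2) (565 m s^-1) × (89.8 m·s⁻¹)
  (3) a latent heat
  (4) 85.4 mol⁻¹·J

(4)

Work out the base dimensions of each:
  (1) m²·s⁻²
  (2) [m·s⁻¹] · [m·s⁻¹] = m²·s⁻²
  (3) [latent heat] = m²·s⁻²
  (4) J·mol⁻¹ = N·m·mol⁻¹ = kg·m²·s⁻²·mol⁻¹
All reduce to m²·s⁻² except (4), which is kg·m²·s⁻²·mol⁻¹.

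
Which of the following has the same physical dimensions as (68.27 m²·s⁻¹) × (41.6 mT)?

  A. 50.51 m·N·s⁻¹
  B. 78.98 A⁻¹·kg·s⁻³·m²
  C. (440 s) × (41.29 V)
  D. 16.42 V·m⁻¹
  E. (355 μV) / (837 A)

Reference: [m²·s⁻¹] · [kg·s⁻²·A⁻¹] = kg·m²·s⁻³·A⁻¹.
Each option:
  A. N·m·s⁻¹ = kg·m·s⁻²·m·s⁻¹ = kg·m²·s⁻³
  B. kg·m²·s⁻³·A⁻¹  ← same
  C. [s] · [kg·m²·s⁻³·A⁻¹] = kg·m²·s⁻²·A⁻¹
  D. V·m⁻¹ = J·C⁻¹·m⁻¹ = kg·m·s⁻³·A⁻¹
  E. [kg·m²·s⁻³·A⁻¹] / [A] = kg·m²·s⁻³·A⁻²
Only B. matches kg·m²·s⁻³·A⁻¹.

B.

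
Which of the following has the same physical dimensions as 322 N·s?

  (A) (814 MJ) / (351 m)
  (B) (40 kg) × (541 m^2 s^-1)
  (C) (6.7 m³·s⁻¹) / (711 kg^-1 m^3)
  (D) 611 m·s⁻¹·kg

Reference: N·s = kg·m·s⁻²·s = kg·m·s⁻¹.
Each option:
  (A) [kg·m²·s⁻²] / [m] = kg·m·s⁻²
  (B) [kg] · [m²·s⁻¹] = kg·m²·s⁻¹
  (C) [m³·s⁻¹] / [kg⁻¹·m³] = kg·s⁻¹
  (D) kg·m·s⁻¹  ← same
Only (D) matches kg·m·s⁻¹.

(D)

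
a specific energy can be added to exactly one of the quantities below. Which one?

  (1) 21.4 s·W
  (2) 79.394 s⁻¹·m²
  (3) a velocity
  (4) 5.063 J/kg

Reference: [specific energy] = m²·s⁻².
Each option:
  (1) W·s = J·s⁻¹·s = kg·m²·s⁻²
  (2) m²·s⁻¹
  (3) [velocity] = m·s⁻¹
  (4) J·kg⁻¹ = N·m·kg⁻¹ = m²·s⁻²  ← same
Only (4) matches m²·s⁻².

(4)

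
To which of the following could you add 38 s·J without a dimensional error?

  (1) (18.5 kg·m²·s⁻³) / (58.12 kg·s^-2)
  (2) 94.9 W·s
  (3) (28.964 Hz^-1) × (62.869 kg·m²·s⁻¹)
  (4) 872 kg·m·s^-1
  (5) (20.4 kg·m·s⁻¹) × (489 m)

Reference: J·s = N·m·s = kg·m²·s⁻¹.
Each option:
  (1) [kg·m²·s⁻³] / [kg·s⁻²] = m²·s⁻¹
  (2) W·s = J·s⁻¹·s = kg·m²·s⁻²
  (3) [s] · [kg·m²·s⁻¹] = kg·m²
  (4) kg·m·s⁻¹
  (5) [kg·m·s⁻¹] · [m] = kg·m²·s⁻¹  ← same
Only (5) matches kg·m²·s⁻¹.

(5)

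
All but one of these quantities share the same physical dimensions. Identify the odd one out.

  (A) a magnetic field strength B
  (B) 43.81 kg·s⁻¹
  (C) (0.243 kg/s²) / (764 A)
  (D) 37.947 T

Work out the base dimensions of each:
  (A) [magnetic field strength B] = kg·s⁻²·A⁻¹
  (B) kg·s⁻¹
  (C) [kg·s⁻²] / [A] = kg·s⁻²·A⁻¹
  (D) T = Wb·m⁻² = kg·s⁻²·A⁻¹
All reduce to kg·s⁻²·A⁻¹ except (B), which is kg·s⁻¹.

(B)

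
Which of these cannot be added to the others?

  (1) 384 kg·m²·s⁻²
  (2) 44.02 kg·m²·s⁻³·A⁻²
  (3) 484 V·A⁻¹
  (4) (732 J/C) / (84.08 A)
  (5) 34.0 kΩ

Dimensions:
  (1) kg·m²·s⁻²
  (2) kg·m²·s⁻³·A⁻²
  (3) V·A⁻¹ = J·C⁻¹·A⁻¹ = kg·m²·s⁻³·A⁻²
  (4) [kg·m²·s⁻³·A⁻¹] / [A] = kg·m²·s⁻³·A⁻²
  (5) Ω = V·A⁻¹ = kg·m²·s⁻³·A⁻²
All reduce to kg·m²·s⁻³·A⁻² except (1), which is kg·m²·s⁻².

(1)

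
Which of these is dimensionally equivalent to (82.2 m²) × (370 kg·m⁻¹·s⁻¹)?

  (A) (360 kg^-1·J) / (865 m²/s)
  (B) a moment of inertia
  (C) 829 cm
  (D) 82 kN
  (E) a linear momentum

Reference: [m²] · [kg·m⁻¹·s⁻¹] = kg·m·s⁻¹.
Each option:
  (A) [m²·s⁻²] / [m²·s⁻¹] = s⁻¹
  (B) [moment of inertia] = kg·m²
  (C) m
  (D) N = kg·m·s⁻²
  (E) [linear momentum] = kg·m·s⁻¹  ← same
Only (E) matches kg·m·s⁻¹.

(E)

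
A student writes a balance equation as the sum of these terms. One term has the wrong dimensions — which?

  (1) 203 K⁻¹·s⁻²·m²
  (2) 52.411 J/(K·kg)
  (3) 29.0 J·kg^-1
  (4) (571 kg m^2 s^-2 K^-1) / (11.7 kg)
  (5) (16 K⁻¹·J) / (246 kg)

(3)

Reduce each to base SI dimensions:
  (1) m²·s⁻²·K⁻¹
  (2) J·kg⁻¹·K⁻¹ = N·m·kg⁻¹·K⁻¹ = m²·s⁻²·K⁻¹
  (3) J·kg⁻¹ = N·m·kg⁻¹ = m²·s⁻²
  (4) [kg·m²·s⁻²·K⁻¹] / [kg] = m²·s⁻²·K⁻¹
  (5) [kg·m²·s⁻²·K⁻¹] / [kg] = m²·s⁻²·K⁻¹
All reduce to m²·s⁻²·K⁻¹ except (3), which is m²·s⁻².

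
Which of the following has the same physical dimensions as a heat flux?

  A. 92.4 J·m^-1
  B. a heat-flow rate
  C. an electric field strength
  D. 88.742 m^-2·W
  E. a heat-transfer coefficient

D.

Reference: [heat flux] = kg·s⁻³.
Each option:
  A. J·m⁻¹ = N·m·m⁻¹ = kg·m·s⁻²
  B. [heat-flow rate] = kg·m²·s⁻³
  C. [electric field strength] = kg·m·s⁻³·A⁻¹
  D. W·m⁻² = J·s⁻¹·m⁻² = kg·s⁻³  ← same
  E. [heat-transfer coefficient] = kg·s⁻³·K⁻¹
Only D. matches kg·s⁻³.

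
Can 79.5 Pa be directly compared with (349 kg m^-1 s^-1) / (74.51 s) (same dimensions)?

Yes

Reduce each to base SI dimensions:
  79.5 Pa:  Pa = N·m⁻² = kg·m⁻¹·s⁻²
  (349 kg m^-1 s^-1) / (74.51 s):  [kg·m⁻¹·s⁻¹] / [s] = kg·m⁻¹·s⁻²
Both are kg·m⁻¹·s⁻², so they have the same dimensions and can be added.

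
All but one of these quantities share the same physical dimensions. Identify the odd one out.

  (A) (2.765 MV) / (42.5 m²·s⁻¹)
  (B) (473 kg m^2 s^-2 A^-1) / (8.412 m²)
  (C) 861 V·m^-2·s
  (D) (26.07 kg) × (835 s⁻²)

(D)

In SI base units:
  (A) [kg·m²·s⁻³·A⁻¹] / [m²·s⁻¹] = kg·s⁻²·A⁻¹
  (B) [kg·m²·s⁻²·A⁻¹] / [m²] = kg·s⁻²·A⁻¹
  (C) V·s·m⁻² = J·C⁻¹·s·m⁻² = kg·s⁻²·A⁻¹
  (D) [kg] · [s⁻²] = kg·s⁻²
All reduce to kg·s⁻²·A⁻¹ except (D), which is kg·s⁻².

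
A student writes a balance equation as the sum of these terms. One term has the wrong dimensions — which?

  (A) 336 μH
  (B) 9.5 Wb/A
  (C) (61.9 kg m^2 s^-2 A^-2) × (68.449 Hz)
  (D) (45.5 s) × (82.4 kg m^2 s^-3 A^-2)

Work out the base dimensions of each:
  (A) H = V·s·A⁻¹ = kg·m²·s⁻²·A⁻²
  (B) Wb·A⁻¹ = V·s·A⁻¹ = kg·m²·s⁻²·A⁻²
  (C) [kg·m²·s⁻²·A⁻²] · [s⁻¹] = kg·m²·s⁻³·A⁻²
  (D) [s] · [kg·m²·s⁻³·A⁻²] = kg·m²·s⁻²·A⁻²
All reduce to kg·m²·s⁻²·A⁻² except (C), which is kg·m²·s⁻³·A⁻².

(C)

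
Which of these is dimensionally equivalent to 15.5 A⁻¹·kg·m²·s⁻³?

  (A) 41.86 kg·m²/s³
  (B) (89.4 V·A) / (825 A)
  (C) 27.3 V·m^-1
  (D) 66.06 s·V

(B)

Reference: kg·m²·s⁻³·A⁻¹.
Each option:
  (A) kg·m²·s⁻³
  (B) [kg·m²·s⁻³] / [A] = kg·m²·s⁻³·A⁻¹  ← same
  (C) V·m⁻¹ = J·C⁻¹·m⁻¹ = kg·m·s⁻³·A⁻¹
  (D) V·s = J·C⁻¹·s = kg·m²·s⁻²·A⁻¹
Only (B) matches kg·m²·s⁻³·A⁻¹.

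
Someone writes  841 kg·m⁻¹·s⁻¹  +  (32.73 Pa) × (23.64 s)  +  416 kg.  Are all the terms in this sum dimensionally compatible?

No

Work out the base dimensions of each:
  841 kg·m⁻¹·s⁻¹:  kg·m⁻¹·s⁻¹
  (32.73 Pa) × (23.64 s):  [kg·m⁻¹·s⁻²] · [s] = kg·m⁻¹·s⁻¹
  416 kg:  kg
The terms do not share a single dimension (kg vs kg·m⁻¹·s⁻¹).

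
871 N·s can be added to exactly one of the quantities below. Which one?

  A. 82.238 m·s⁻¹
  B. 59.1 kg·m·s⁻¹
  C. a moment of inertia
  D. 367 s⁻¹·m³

B.

Reference: N·s = kg·m·s⁻²·s = kg·m·s⁻¹.
Each option:
  A. m·s⁻¹
  B. kg·m·s⁻¹  ← same
  C. [moment of inertia] = kg·m²
  D. m³·s⁻¹
Only B. matches kg·m·s⁻¹.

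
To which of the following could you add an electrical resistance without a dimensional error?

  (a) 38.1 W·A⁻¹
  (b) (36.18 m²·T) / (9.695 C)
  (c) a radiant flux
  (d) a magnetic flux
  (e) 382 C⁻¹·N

Reference: [electrical resistance] = kg·m²·s⁻³·A⁻².
Each option:
  (a) W·A⁻¹ = J·s⁻¹·A⁻¹ = kg·m²·s⁻³·A⁻¹
  (b) [kg·m²·s⁻²·A⁻¹] / [s·A] = kg·m²·s⁻³·A⁻²  ← same
  (c) [radiant flux] = kg·m²·s⁻³
  (d) [magnetic flux] = kg·m²·s⁻²·A⁻¹
  (e) N·C⁻¹ = kg·m·s⁻²·(s·A)⁻¹ = kg·m·s⁻³·A⁻¹
Only (b) matches kg·m²·s⁻³·A⁻².

(b)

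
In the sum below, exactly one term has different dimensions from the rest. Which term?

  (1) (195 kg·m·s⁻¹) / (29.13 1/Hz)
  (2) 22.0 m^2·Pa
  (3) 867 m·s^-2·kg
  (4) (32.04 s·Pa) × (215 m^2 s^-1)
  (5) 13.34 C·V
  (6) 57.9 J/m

Work out the base dimensions of each:
  (1) [kg·m·s⁻¹] / [s] = kg·m·s⁻²
  (2) Pa·m² = N·m⁻²·m² = kg·m·s⁻²
  (3) kg·m·s⁻²
  (4) [kg·m⁻¹·s⁻¹] · [m²·s⁻¹] = kg·m·s⁻²
  (5) C·V = s·A·J·C⁻¹ = kg·m²·s⁻²
  (6) J·m⁻¹ = N·m·m⁻¹ = kg·m·s⁻²
All reduce to kg·m·s⁻² except (5), which is kg·m²·s⁻².

(5)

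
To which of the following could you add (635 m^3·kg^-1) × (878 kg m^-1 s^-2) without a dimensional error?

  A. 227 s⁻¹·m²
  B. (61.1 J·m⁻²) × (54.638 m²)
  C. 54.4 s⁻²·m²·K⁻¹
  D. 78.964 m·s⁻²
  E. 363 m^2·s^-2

Reference: [kg⁻¹·m³] · [kg·m⁻¹·s⁻²] = m²·s⁻².
Each option:
  A. m²·s⁻¹
  B. [kg·s⁻²] · [m²] = kg·m²·s⁻²
  C. m²·s⁻²·K⁻¹
  D. m·s⁻²
  E. m²·s⁻²  ← same
Only E. matches m²·s⁻².

E.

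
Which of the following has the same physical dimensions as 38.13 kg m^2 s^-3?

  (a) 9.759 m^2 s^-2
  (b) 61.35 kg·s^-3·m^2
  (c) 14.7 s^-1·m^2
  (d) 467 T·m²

Reference: kg·m²·s⁻³.
Each option:
  (a) m²·s⁻²
  (b) kg·m²·s⁻³  ← same
  (c) m²·s⁻¹
  (d) T·m² = Wb·m⁻²·m² = kg·m²·s⁻²·A⁻¹
Only (b) matches kg·m²·s⁻³.

(b)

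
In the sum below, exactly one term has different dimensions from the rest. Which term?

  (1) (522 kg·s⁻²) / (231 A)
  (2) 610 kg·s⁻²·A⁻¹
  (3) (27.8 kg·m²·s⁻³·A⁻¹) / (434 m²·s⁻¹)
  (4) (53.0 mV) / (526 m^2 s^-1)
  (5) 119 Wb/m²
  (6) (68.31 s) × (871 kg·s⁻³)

(6)

In SI base units:
  (1) [kg·s⁻²] / [A] = kg·s⁻²·A⁻¹
  (2) kg·s⁻²·A⁻¹
  (3) [kg·m²·s⁻³·A⁻¹] / [m²·s⁻¹] = kg·s⁻²·A⁻¹
  (4) [kg·m²·s⁻³·A⁻¹] / [m²·s⁻¹] = kg·s⁻²·A⁻¹
  (5) Wb·m⁻² = V·s·m⁻² = kg·s⁻²·A⁻¹
  (6) [s] · [kg·s⁻³] = kg·s⁻²
All reduce to kg·s⁻²·A⁻¹ except (6), which is kg·s⁻².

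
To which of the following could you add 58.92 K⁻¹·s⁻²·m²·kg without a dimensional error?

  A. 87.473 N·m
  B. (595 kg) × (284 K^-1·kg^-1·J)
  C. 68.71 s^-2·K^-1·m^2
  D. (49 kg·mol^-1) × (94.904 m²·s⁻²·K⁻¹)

Reference: kg·m²·s⁻²·K⁻¹.
Each option:
  A. N·m = kg·m·s⁻²·m = kg·m²·s⁻²
  B. [kg] · [m²·s⁻²·K⁻¹] = kg·m²·s⁻²·K⁻¹  ← same
  C. m²·s⁻²·K⁻¹
  D. [kg·mol⁻¹] · [m²·s⁻²·K⁻¹] = kg·m²·s⁻²·K⁻¹·mol⁻¹
Only B. matches kg·m²·s⁻²·K⁻¹.

B.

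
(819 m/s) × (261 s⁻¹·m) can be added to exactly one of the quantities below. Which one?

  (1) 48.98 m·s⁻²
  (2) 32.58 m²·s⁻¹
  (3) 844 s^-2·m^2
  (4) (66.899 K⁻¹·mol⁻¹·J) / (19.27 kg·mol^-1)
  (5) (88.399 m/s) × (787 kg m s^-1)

Reference: [m·s⁻¹] · [m·s⁻¹] = m²·s⁻².
Each option:
  (1) m·s⁻²
  (2) m²·s⁻¹
  (3) m²·s⁻²  ← same
  (4) [kg·m²·s⁻²·K⁻¹·mol⁻¹] / [kg·mol⁻¹] = m²·s⁻²·K⁻¹
  (5) [m·s⁻¹] · [kg·m·s⁻¹] = kg·m²·s⁻²
Only (3) matches m²·s⁻².

(3)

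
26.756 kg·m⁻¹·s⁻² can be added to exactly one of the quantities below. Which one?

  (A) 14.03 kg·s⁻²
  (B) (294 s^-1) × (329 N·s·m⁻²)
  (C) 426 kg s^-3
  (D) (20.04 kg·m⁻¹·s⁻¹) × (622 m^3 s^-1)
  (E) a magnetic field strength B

(B)

Reference: kg·m⁻¹·s⁻².
Each option:
  (A) kg·s⁻²
  (B) [s⁻¹] · [kg·m⁻¹·s⁻¹] = kg·m⁻¹·s⁻²  ← same
  (C) kg·s⁻³
  (D) [kg·m⁻¹·s⁻¹] · [m³·s⁻¹] = kg·m²·s⁻²
  (E) [magnetic field strength B] = kg·s⁻²·A⁻¹
Only (B) matches kg·m⁻¹·s⁻².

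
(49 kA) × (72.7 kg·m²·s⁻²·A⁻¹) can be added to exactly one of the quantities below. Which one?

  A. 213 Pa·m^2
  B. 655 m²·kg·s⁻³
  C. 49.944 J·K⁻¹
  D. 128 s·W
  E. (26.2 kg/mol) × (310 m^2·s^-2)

D.

Reference: [A] · [kg·m²·s⁻²·A⁻¹] = kg·m²·s⁻².
Each option:
  A. Pa·m² = N·m⁻²·m² = kg·m·s⁻²
  B. kg·m²·s⁻³
  C. J·K⁻¹ = N·m·K⁻¹ = kg·m²·s⁻²·K⁻¹
  D. W·s = J·s⁻¹·s = kg·m²·s⁻²  ← same
  E. [kg·mol⁻¹] · [m²·s⁻²] = kg·m²·s⁻²·mol⁻¹
Only D. matches kg·m²·s⁻².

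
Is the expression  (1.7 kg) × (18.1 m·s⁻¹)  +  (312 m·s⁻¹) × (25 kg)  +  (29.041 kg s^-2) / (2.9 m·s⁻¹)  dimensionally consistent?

No

Reduce each to base SI dimensions:
  (1.7 kg) × (18.1 m·s⁻¹):  [kg] · [m·s⁻¹] = kg·m·s⁻¹
  (312 m·s⁻¹) × (25 kg):  [m·s⁻¹] · [kg] = kg·m·s⁻¹
  (29.041 kg s^-2) / (2.9 m·s⁻¹):  [kg·s⁻²] / [m·s⁻¹] = kg·m⁻¹·s⁻¹
The terms do not share a single dimension (kg·m·s⁻¹ vs kg·m⁻¹·s⁻¹).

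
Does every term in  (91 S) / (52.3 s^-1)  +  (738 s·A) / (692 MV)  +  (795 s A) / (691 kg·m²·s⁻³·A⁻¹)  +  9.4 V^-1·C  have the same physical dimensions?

Yes

Expand each in SI base units:
  (91 S) / (52.3 s^-1):  [kg⁻¹·m⁻²·s³·A²] / [s⁻¹] = kg⁻¹·m⁻²·s⁴·A²
  (738 s·A) / (692 MV):  [s·A] / [kg·m²·s⁻³·A⁻¹] = kg⁻¹·m⁻²·s⁴·A²
  (795 s A) / (691 kg·m²·s⁻³·A⁻¹):  [s·A] / [kg·m²·s⁻³·A⁻¹] = kg⁻¹·m⁻²·s⁴·A²
  9.4 V^-1·C:  C·V⁻¹ = s·A·(J·C⁻¹)⁻¹ = kg⁻¹·m⁻²·s⁴·A²
Every term reduces to kg⁻¹·m⁻²·s⁴·A².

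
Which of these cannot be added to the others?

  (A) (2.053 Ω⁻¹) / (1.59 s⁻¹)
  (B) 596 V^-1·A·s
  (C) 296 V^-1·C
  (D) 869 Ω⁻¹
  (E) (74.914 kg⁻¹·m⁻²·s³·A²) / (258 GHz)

(D)

Dimensions:
  (A) [kg⁻¹·m⁻²·s³·A²] / [s⁻¹] = kg⁻¹·m⁻²·s⁴·A²
  (B) A·s·V⁻¹ = A·s·(J·C⁻¹)⁻¹ = kg⁻¹·m⁻²·s⁴·A²
  (C) C·V⁻¹ = s·A·(J·C⁻¹)⁻¹ = kg⁻¹·m⁻²·s⁴·A²
  (D) Ω⁻¹ = (V·A⁻¹)⁻¹ = kg⁻¹·m⁻²·s³·A²
  (E) [kg⁻¹·m⁻²·s³·A²] / [s⁻¹] = kg⁻¹·m⁻²·s⁴·A²
All reduce to kg⁻¹·m⁻²·s⁴·A² except (D), which is kg⁻¹·m⁻²·s³·A².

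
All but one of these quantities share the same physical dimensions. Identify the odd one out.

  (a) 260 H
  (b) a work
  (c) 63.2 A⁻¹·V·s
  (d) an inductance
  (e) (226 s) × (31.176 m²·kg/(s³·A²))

Dimensions:
  (a) H = V·s·A⁻¹ = kg·m²·s⁻²·A⁻²
  (b) [work] = kg·m²·s⁻²
  (c) V·s·A⁻¹ = J·C⁻¹·s·A⁻¹ = kg·m²·s⁻²·A⁻²
  (d) [inductance] = kg·m²·s⁻²·A⁻²
  (e) [s] · [kg·m²·s⁻³·A⁻²] = kg·m²·s⁻²·A⁻²
All reduce to kg·m²·s⁻²·A⁻² except (b), which is kg·m²·s⁻².

(b)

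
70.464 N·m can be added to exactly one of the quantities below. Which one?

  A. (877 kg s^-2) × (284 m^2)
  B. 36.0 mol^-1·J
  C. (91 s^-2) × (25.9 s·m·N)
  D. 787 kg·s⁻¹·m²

Reference: N·m = kg·m·s⁻²·m = kg·m²·s⁻².
Each option:
  A. [kg·s⁻²] · [m²] = kg·m²·s⁻²  ← same
  B. J·mol⁻¹ = N·m·mol⁻¹ = kg·m²·s⁻²·mol⁻¹
  C. [s⁻²] · [kg·m²·s⁻¹] = kg·m²·s⁻³
  D. kg·m²·s⁻¹
Only A. matches kg·m²·s⁻².

A.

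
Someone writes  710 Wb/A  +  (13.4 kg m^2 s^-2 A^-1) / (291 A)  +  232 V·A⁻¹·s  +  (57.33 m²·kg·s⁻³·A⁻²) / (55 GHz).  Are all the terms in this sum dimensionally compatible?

Yes

Reduce each to base SI dimensions:
  710 Wb/A:  Wb·A⁻¹ = V·s·A⁻¹ = kg·m²·s⁻²·A⁻²
  (13.4 kg m^2 s^-2 A^-1) / (291 A):  [kg·m²·s⁻²·A⁻¹] / [A] = kg·m²·s⁻²·A⁻²
  232 V·A⁻¹·s:  V·s·A⁻¹ = J·C⁻¹·s·A⁻¹ = kg·m²·s⁻²·A⁻²
  (57.33 m²·kg·s⁻³·A⁻²) / (55 GHz):  [kg·m²·s⁻³·A⁻²] / [s⁻¹] = kg·m²·s⁻²·A⁻²
Every term reduces to kg·m²·s⁻²·A⁻².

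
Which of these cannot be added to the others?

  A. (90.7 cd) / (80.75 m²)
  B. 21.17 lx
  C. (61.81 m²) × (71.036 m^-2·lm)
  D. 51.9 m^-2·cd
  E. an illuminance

C.

In SI base units:
  A. [cd] / [m²] = m⁻²·cd
  B. lx = lm·m⁻² = m⁻²·cd
  C. [m²] · [m⁻²·cd] = cd
  D. cd·m⁻² = m⁻²·cd
  E. [illuminance] = m⁻²·cd
All reduce to m⁻²·cd except C., which is cd.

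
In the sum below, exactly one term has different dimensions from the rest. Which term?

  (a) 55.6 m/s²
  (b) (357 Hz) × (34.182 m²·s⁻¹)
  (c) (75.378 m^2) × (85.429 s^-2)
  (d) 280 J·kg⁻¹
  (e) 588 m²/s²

(a)

Expand each in SI base units:
  (a) m·s⁻²
  (b) [s⁻¹] · [m²·s⁻¹] = m²·s⁻²
  (c) [m²] · [s⁻²] = m²·s⁻²
  (d) J·kg⁻¹ = N·m·kg⁻¹ = m²·s⁻²
  (e) m²·s⁻²
All reduce to m²·s⁻² except (a), which is m·s⁻².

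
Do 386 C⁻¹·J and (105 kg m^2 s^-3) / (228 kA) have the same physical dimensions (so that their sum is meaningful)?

Yes

Work out the base dimensions of each:
  386 C⁻¹·J:  J·C⁻¹ = N·m·(s·A)⁻¹ = kg·m²·s⁻³·A⁻¹
  (105 kg m^2 s^-3) / (228 kA):  [kg·m²·s⁻³] / [A] = kg·m²·s⁻³·A⁻¹
Both are kg·m²·s⁻³·A⁻¹, so they have the same dimensions and can be added.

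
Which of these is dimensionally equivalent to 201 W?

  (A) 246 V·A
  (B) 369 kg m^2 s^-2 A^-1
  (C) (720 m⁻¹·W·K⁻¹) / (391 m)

(A)

Reference: W = J·s⁻¹ = kg·m²·s⁻³.
Each option:
  (A) V·A = J·C⁻¹·A = kg·m²·s⁻³  ← same
  (B) kg·m²·s⁻²·A⁻¹
  (C) [kg·m·s⁻³·K⁻¹] / [m] = kg·s⁻³·K⁻¹
Only (A) matches kg·m²·s⁻³.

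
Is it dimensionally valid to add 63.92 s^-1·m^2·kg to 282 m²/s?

Reduce each to base SI dimensions:
  63.92 s^-1·m^2·kg:  kg·m²·s⁻¹
  282 m²/s:  m²·s⁻¹
kg·m²·s⁻¹ ≠ m²·s⁻¹, so they cannot be added.

No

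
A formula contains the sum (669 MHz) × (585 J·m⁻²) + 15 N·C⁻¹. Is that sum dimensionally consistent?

Expand each in SI base units:
  (669 MHz) × (585 J·m⁻²):  [s⁻¹] · [kg·s⁻²] = kg·s⁻³
  15 N·C⁻¹:  N·C⁻¹ = kg·m·s⁻²·(s·A)⁻¹ = kg·m·s⁻³·A⁻¹
kg·s⁻³ ≠ kg·m·s⁻³·A⁻¹, so they cannot be added.

No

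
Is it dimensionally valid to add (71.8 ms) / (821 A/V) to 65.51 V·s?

No

Expand each in SI base units:
  (71.8 ms) / (821 A/V):  [s] / [kg⁻¹·m⁻²·s³·A²] = kg·m²·s⁻²·A⁻²
  65.51 V·s:  V·s = J·C⁻¹·s = kg·m²·s⁻²·A⁻¹
kg·m²·s⁻²·A⁻² ≠ kg·m²·s⁻²·A⁻¹, so they cannot be added.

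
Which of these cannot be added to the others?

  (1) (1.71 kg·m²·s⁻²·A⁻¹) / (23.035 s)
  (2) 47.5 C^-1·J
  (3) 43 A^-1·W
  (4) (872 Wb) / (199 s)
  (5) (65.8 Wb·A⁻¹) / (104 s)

In SI base units:
  (1) [kg·m²·s⁻²·A⁻¹] / [s] = kg·m²·s⁻³·A⁻¹
  (2) J·C⁻¹ = N·m·(s·A)⁻¹ = kg·m²·s⁻³·A⁻¹
  (3) W·A⁻¹ = J·s⁻¹·A⁻¹ = kg·m²·s⁻³·A⁻¹
  (4) [kg·m²·s⁻²·A⁻¹] / [s] = kg·m²·s⁻³·A⁻¹
  (5) [kg·m²·s⁻²·A⁻²] / [s] = kg·m²·s⁻³·A⁻²
All reduce to kg·m²·s⁻³·A⁻¹ except (5), which is kg·m²·s⁻³·A⁻².

(5)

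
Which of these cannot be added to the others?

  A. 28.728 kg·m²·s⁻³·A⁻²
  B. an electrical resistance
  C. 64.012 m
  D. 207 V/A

C.

In SI base units:
  A. kg·m²·s⁻³·A⁻²
  B. [electrical resistance] = kg·m²·s⁻³·A⁻²
  C. m
  D. V·A⁻¹ = J·C⁻¹·A⁻¹ = kg·m²·s⁻³·A⁻²
All reduce to kg·m²·s⁻³·A⁻² except C., which is m.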